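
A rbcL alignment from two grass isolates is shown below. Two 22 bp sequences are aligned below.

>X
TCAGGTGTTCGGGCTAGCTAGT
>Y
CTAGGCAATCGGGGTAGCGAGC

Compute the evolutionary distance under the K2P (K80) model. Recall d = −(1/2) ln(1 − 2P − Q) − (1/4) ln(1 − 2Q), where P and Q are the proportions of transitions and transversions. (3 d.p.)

Of 22 sites, 5 differences are transitions and 3 are transversions, so P = 5/22 ≈ 0.227273 and Q = 3/22 ≈ 0.136364.
Under the Kimura two-parameter model, d = −½ ln(1 − 2P − Q) − ¼ ln(1 − 2Q).
1 − 2P − Q = 0.40909, giving −½ ln(0.40909) = 0.446910.
1 − 2Q = 0.727272, giving −¼ ln(0.727272) = 0.079614.
d = 0.446910 + 0.079614 = 0.526524.

0.527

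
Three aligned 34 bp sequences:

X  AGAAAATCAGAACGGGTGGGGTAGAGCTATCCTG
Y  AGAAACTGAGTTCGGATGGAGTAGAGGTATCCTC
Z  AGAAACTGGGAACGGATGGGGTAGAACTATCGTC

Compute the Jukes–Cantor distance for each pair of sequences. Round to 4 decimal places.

d(X,Y) = 0.2824, d(X,Z) = 0.2407, d(Y,Z) = 0.2407

X–Y: 8/34 sites differ → p ≈ 0.235294, d = −0.75 ln(1 − 0.313725) = 0.282358 ≈ 0.2824.
X–Z: 7/34 sites differ → p ≈ 0.205882, d = −0.75 ln(1 − 0.274509) = 0.240680 ≈ 0.2407.
Y–Z: 7/34 sites differ → p ≈ 0.205882, d = −0.75 ln(1 − 0.274509) = 0.240680 ≈ 0.2407.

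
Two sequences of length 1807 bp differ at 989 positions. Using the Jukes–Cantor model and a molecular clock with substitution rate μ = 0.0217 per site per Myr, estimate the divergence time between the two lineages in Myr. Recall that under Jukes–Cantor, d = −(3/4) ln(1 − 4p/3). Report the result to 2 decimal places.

p = 989/1807 ≈ 0.547316.
d = −(3/4) ln(1 − 4p/3) = −0.75 ln(1 − 0.729755) = −0.75 ln(0.270245)
  = −0.75 × (-1.308426) = 0.981320 substitutions/site.
Under a molecular clock d = 2μt, so t = d/(2μ) = 0.981320 / (2 × 0.0217) = 22.61 Myr.

22.61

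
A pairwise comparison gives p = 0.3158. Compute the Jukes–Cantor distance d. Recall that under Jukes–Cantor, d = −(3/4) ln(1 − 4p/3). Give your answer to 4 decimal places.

d = −(3/4) ln(1 − 4p/3) = −0.75 ln(1 − 0.421067) = −0.75 ln(0.578933)
  = −0.75 × (-0.546569) = 0.409927 substitutions/site.

0.4099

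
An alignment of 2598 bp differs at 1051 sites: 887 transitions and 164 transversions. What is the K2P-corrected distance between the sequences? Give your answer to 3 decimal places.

P = 887/2598 ≈ 0.341416 and Q = 164/2598 ≈ 0.063125.
Under the Kimura two-parameter model, d = −½ ln(1 − 2P − Q) − ¼ ln(1 − 2Q).
1 − 2P − Q = 0.254043, giving −½ ln(0.254043) = 0.685126.
1 − 2Q = 0.87375, giving −¼ ln(0.87375) = 0.033740.
d = 0.685126 + 0.033740 = 0.718866.

0.719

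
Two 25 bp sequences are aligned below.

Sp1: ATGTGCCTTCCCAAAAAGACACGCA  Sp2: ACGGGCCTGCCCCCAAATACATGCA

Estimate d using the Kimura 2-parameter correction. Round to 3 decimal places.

Of 25 sites, 2 differences are transitions and 5 are transversions, so P = 2/25 = 0.08 and Q = 5/25 = 0.2.
Under the Kimura two-parameter model, d = −½ ln(1 − 2P − Q) − ¼ ln(1 − 2Q).
1 − 2P − Q = 0.64, giving −½ ln(0.64) = 0.223144.
1 − 2Q = 0.6, giving −¼ ln(0.6) = 0.127706.
d = 0.223144 + 0.127706 = 0.350850.

0.351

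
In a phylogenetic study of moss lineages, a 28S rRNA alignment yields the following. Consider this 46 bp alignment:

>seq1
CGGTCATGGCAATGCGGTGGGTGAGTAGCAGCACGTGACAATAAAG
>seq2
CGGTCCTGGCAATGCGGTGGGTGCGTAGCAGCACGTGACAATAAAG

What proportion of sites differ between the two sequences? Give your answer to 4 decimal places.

The sequences differ at 2 of 46 positions (sites 6, 24).
p = 2/46 = 0.043478… ≈ 0.0435 (to 4 d.p.).

0.0435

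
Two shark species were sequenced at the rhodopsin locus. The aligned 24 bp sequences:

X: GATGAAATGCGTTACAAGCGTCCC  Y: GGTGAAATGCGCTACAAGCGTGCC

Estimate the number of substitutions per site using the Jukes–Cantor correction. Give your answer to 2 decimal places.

The sequences differ at 3 of 24 sites (2, 12, 22), so p = 3/24 = 0.125.
d = −(3/4) ln(1 − 4p/3) = −0.75 ln(1 − 0.166667) = −0.75 ln(0.833333)
  = −0.75 × (-0.182322) = 0.136742 substitutions/site.

0.14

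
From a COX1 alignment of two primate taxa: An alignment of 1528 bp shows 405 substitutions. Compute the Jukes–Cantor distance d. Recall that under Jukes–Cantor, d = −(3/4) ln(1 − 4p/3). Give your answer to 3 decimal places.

p = 405/1528 ≈ 0.265052.
d = −(3/4) ln(1 − 4p/3) = −0.75 ln(1 − 0.353403) = −0.75 ln(0.646597)
  = −0.75 × (-0.436032) = 0.327024 substitutions/site.

0.327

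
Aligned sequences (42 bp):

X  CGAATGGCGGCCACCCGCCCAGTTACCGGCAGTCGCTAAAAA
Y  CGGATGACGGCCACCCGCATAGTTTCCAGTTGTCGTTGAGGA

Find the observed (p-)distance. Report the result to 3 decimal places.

The sequences differ at 12 of 42 positions.
p = 12/42 = 0.285714… ≈ 0.286 (to 3 d.p.).

0.286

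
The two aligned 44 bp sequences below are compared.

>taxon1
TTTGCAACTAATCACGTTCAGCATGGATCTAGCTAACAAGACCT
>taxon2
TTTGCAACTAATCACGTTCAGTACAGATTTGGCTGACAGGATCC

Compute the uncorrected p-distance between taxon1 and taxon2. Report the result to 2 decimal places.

0.20

The sequences differ at 9 of 44 positions (sites 22, 24, 25, 29, 31, 35, 39, 42, 44).
p = 9/44 = 0.204545… ≈ 0.20 (to 2 d.p.).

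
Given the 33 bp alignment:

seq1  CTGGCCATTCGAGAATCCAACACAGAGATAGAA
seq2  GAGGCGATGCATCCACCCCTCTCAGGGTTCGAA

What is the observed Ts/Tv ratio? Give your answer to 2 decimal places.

0.25

Transitions are A↔G and C↔T; transversions are all other mismatches.
Transitions: 3. Transversions: 12.
R = 3/12 = 0.25.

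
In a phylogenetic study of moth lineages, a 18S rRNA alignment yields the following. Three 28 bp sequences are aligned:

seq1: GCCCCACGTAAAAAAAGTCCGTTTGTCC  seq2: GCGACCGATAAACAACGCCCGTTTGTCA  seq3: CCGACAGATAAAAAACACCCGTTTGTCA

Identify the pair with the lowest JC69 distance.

seq1–seq2: 9/28 differ, p = 0.321, d = 0.420.
seq1–seq3: 9/28 differ, p = 0.321, d = 0.420.
seq2–seq3: 4/28 differ, p = 0.143, d = 0.158.
The smallest distance is between seq2 and seq3.

seq2 and seq3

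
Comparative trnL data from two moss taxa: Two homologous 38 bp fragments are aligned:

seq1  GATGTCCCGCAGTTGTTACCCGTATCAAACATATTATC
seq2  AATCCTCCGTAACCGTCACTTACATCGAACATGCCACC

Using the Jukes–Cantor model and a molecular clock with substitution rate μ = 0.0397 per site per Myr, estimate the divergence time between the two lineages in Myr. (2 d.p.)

The sequences differ at 18 of 38 sites, so p = 18/38 ≈ 0.473684.
d = −(3/4) ln(1 − 4p/3) = −0.75 ln(1 − 0.631579) = −0.75 ln(0.368421)
  = −0.75 × (-0.998529) = 0.748897 substitutions/site.
Under a molecular clock d = 2μt, so t = d/(2μ) = 0.748897 / (2 × 0.0397) = 9.43 Myr.

9.43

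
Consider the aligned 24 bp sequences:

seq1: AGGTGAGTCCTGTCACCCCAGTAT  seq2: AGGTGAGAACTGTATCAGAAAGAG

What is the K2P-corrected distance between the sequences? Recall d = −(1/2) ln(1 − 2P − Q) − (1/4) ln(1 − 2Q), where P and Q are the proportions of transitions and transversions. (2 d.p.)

0.65

Of 24 sites, 1 differences are transitions and 9 are transversions, so P = 1/24 ≈ 0.041667 and Q = 9/24 = 0.375.
Under the Kimura two-parameter model, d = −½ ln(1 − 2P − Q) − ¼ ln(1 − 2Q).
1 − 2P − Q = 0.541666, giving −½ ln(0.541666) = 0.306553.
1 − 2Q = 0.25, giving −¼ ln(0.25) = 0.346574.
d = 0.306553 + 0.346574 = 0.653127.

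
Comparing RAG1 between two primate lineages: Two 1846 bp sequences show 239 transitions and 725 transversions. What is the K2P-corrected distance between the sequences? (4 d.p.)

0.9122

P = 239/1846 ≈ 0.129469 and Q = 725/1846 ≈ 0.392741.
Under the Kimura two-parameter model, d = −½ ln(1 − 2P − Q) − ¼ ln(1 − 2Q).
1 − 2P − Q = 0.348321, giving −½ ln(0.348321) = 0.527315.
1 − 2Q = 0.214518, giving −¼ ln(0.214518) = 0.384840.
d = 0.527315 + 0.384840 = 0.912155.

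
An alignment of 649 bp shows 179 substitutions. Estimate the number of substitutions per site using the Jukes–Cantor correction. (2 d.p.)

0.34

p = 179/649 ≈ 0.275809.
d = −(3/4) ln(1 − 4p/3) = −0.75 ln(1 − 0.367745) = −0.75 ln(0.632255)
  = −0.75 × (-0.458462) = 0.343847 substitutions/site.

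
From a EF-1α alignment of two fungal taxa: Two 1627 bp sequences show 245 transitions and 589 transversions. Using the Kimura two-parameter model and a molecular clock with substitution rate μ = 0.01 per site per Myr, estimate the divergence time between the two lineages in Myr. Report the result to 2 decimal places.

43.30

P = 245/1627 ≈ 0.150584 and Q = 589/1627 ≈ 0.362016.
Under the Kimura two-parameter model, d = −½ ln(1 − 2P − Q) − ¼ ln(1 − 2Q).
1 − 2P − Q = 0.336816, giving −½ ln(0.336816) = 0.544109.
1 − 2Q = 0.275968, giving −¼ ln(0.275968) = 0.321868.
d = 0.544109 + 0.321868 = 0.865977.
Under a molecular clock d = 2μt, so t = d/(2μ) = 0.865977 / (2 × 0.01) = 43.30 Myr.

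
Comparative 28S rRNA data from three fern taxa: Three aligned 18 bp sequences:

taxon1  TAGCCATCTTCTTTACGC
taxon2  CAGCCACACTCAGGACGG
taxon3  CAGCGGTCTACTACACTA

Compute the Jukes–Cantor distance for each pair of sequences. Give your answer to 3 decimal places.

taxon1–taxon2: 8/18 sites differ → p ≈ 0.444444, d = −0.75 ln(1 − 0.592592) = 0.673455 ≈ 0.673.
taxon1–taxon3: 8/18 sites differ → p ≈ 0.444444, d = −0.75 ln(1 − 0.592592) = 0.673455 ≈ 0.673.
taxon2–taxon3: 11/18 sites differ → p ≈ 0.611111, d = −0.75 ln(1 − 0.814815) = 1.264800 ≈ 1.265.

d(taxon1,taxon2) = 0.673, d(taxon1,taxon3) = 0.673, d(taxon2,taxon3) = 1.265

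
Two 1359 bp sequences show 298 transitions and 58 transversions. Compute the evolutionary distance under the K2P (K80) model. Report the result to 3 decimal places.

P = 298/1359 ≈ 0.219279 and Q = 58/1359 ≈ 0.042678.
Under the Kimura two-parameter model, d = −½ ln(1 − 2P − Q) − ¼ ln(1 − 2Q).
1 − 2P − Q = 0.518764, giving −½ ln(0.518764) = 0.328153.
1 − 2Q = 0.914644, giving −¼ ln(0.914644) = 0.022305.
d = 0.328153 + 0.022305 = 0.350458.

0.350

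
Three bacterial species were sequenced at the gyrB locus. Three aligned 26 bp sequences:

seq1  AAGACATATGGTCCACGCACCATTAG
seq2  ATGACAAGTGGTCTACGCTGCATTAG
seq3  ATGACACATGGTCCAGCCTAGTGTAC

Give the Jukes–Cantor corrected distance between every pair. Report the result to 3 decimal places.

seq1–seq2: 6/26 sites differ → p ≈ 0.230769, d = −0.75 ln(1 − 0.307692) = 0.275793 ≈ 0.276.
seq1–seq3: 10/26 sites differ → p ≈ 0.384615, d = −0.75 ln(1 − 0.51282) = 0.539341 ≈ 0.539.
seq2–seq3: 10/26 sites differ → p ≈ 0.384615, d = −0.75 ln(1 − 0.51282) = 0.539341 ≈ 0.539.

d(seq1,seq2) = 0.276, d(seq1,seq3) = 0.539, d(seq2,seq3) = 0.539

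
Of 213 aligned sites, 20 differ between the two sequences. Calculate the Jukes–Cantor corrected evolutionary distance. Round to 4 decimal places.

0.1003

p = 20/213 ≈ 0.093897.
d = −(3/4) ln(1 − 4p/3) = −0.75 ln(1 − 0.125196) = −0.75 ln(0.874804)
  = −0.75 × (-0.133755) = 0.100316 substitutions/site.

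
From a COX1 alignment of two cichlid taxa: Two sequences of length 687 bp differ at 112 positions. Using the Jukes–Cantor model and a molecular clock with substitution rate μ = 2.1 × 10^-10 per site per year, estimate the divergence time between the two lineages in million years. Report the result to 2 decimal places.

437.67

p = 112/687 ≈ 0.163028.
d = −(3/4) ln(1 − 4p/3) = −0.75 ln(1 − 0.217371) = −0.75 ln(0.782629)
  = −0.75 × (-0.245097) = 0.183823 substitutions/site.
Under a molecular clock d = 2μt, so t = d/(2μ) = 0.183823 / (2 × 2.1 × 10^-10) = 437.67 million years.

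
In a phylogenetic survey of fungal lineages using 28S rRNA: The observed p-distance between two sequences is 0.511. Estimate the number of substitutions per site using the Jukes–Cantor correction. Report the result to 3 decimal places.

0.858

d = −(3/4) ln(1 − 4p/3) = −0.75 ln(1 − 0.681333) = −0.75 ln(0.318667)
  = −0.75 × (-1.143609) = 0.857707 substitutions/site.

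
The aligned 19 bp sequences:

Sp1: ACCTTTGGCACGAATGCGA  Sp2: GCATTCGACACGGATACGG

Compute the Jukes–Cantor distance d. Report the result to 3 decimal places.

0.507

The sequences differ at 7 of 19 sites (1, 3, 6, 8, 13, 16, 19), so p = 7/19 ≈ 0.368421.
d = −(3/4) ln(1 − 4p/3) = −0.75 ln(1 − 0.491228) = −0.75 ln(0.508772)
  = −0.75 × (-0.675755) = 0.506816 substitutions/site.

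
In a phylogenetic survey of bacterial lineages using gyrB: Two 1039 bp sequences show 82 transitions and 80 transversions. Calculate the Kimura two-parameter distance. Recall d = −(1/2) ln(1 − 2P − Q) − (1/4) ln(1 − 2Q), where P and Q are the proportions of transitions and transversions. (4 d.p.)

P = 82/1039 ≈ 0.078922 and Q = 80/1039 ≈ 0.076997.
Under the Kimura two-parameter model, d = −½ ln(1 − 2P − Q) − ¼ ln(1 − 2Q).
1 − 2P − Q = 0.765159, giving −½ ln(0.765159) = 0.133836.
1 − 2Q = 0.846006, giving −¼ ln(0.846006) = 0.041807.
d = 0.133836 + 0.041807 = 0.175643.

0.1756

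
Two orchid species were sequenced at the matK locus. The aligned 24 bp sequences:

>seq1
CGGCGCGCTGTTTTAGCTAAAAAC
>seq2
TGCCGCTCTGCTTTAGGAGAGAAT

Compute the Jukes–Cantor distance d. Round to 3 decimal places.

The sequences differ at 9 of 24 sites (1, 3, 7, 11, 17, 18, 19, 21, 24), so p = 9/24 = 0.375.
d = −(3/4) ln(1 − 4p/3) = −0.75 ln(1 − 0.5) = −0.75 ln(0.5)
  = −0.75 × (-0.693147) = 0.519860 substitutions/site.

0.520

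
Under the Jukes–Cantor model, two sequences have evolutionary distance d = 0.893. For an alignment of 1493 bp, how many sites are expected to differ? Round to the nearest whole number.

779

Invert JC69: p = (3/4)(1 − e^(−4d/3)) = 0.75 × (1 − e^(-1.190667)) = 0.75 × (1 − 0.304018) = 0.521987.
Expected differing sites = pL ≈ 0.521987 × 1493 = 779.326591 ≈ 779.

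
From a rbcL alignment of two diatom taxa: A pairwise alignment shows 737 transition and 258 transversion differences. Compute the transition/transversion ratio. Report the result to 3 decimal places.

R = 737/258 = 2.856589… ≈ 2.857 (to 3 d.p.).

2.857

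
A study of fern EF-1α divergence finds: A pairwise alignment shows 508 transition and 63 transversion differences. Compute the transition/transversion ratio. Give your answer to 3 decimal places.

8.063

R = 508/63 = 8.063492… ≈ 8.063 (to 3 d.p.).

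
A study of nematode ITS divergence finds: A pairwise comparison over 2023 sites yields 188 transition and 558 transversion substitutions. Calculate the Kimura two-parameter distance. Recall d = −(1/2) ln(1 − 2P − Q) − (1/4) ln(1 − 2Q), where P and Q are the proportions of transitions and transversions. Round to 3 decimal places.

P = 188/2023 ≈ 0.092931 and Q = 558/2023 ≈ 0.275828.
Under the Kimura two-parameter model, d = −½ ln(1 − 2P − Q) − ¼ ln(1 − 2Q).
1 − 2P − Q = 0.53831, giving −½ ln(0.53831) = 0.309660.
1 − 2Q = 0.448344, giving −¼ ln(0.448344) = 0.200549.
d = 0.309660 + 0.200549 = 0.510209.

0.510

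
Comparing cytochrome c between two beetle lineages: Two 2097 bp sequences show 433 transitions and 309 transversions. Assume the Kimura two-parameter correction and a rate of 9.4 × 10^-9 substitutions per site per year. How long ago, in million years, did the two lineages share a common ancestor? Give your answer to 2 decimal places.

26.50

P = 433/2097 ≈ 0.206485 and Q = 309/2097 ≈ 0.147353.
Under the Kimura two-parameter model, d = −½ ln(1 − 2P − Q) − ¼ ln(1 − 2Q).
1 − 2P − Q = 0.439677, giving −½ ln(0.439677) = 0.410857.
1 − 2Q = 0.705294, giving −¼ ln(0.705294) = 0.087285.
d = 0.410857 + 0.087285 = 0.498142.
Under a molecular clock d = 2μt, so t = d/(2μ) = 0.498142 / (2 × 9.4 × 10^-9) = 26.50 million years.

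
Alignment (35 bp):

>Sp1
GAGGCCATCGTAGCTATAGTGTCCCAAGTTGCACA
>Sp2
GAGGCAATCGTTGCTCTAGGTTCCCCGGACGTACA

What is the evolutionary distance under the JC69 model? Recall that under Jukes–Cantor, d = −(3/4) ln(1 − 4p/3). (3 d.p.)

The sequences differ at 10 of 35 sites (6, 12, 16, 20, 21, 26, 27, 29, 30, 32), so p = 10/35 ≈ 0.285714.
d = −(3/4) ln(1 − 4p/3) = −0.75 ln(1 − 0.380952) = −0.75 ln(0.619048)
  = −0.75 × (-0.479572) = 0.359679 substitutions/site.

0.360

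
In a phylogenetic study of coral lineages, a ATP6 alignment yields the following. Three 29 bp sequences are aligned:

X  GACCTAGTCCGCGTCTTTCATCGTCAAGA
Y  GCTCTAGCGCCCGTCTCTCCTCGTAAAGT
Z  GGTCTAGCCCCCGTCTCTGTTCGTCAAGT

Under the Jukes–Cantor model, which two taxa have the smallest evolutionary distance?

Y and Z

X–Y: 9/29 differ, p = 0.310, d = 0.401.
X–Z: 8/29 differ, p = 0.276, d = 0.344.
Y–Z: 5/29 differ, p = 0.172, d = 0.196.
The smallest distance is between Y and Z.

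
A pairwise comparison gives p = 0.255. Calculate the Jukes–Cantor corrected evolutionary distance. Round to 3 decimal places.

d = −(3/4) ln(1 − 4p/3) = −0.75 ln(1 − 0.34) = −0.75 ln(0.66)
  = −0.75 × (-0.415515) = 0.311636 substitutions/site.

0.312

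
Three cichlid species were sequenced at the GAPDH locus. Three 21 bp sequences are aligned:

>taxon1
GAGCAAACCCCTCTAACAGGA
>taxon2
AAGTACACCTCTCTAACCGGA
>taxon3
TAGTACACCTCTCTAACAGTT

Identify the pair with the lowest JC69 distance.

taxon2 and taxon3

taxon1–taxon2: 5/21 differ, p = 0.238, d = 0.286.
taxon1–taxon3: 6/21 differ, p = 0.286, d = 0.360.
taxon2–taxon3: 4/21 differ, p = 0.190, d = 0.220.
The smallest distance is between taxon2 and taxon3.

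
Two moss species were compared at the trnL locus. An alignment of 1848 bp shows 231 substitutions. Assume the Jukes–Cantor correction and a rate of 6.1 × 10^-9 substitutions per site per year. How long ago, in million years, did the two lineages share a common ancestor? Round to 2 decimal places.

p = 231/1848 = 0.125.
d = −(3/4) ln(1 − 4p/3) = −0.75 ln(1 − 0.166667) = −0.75 ln(0.833333)
  = −0.75 × (-0.182322) = 0.136742 substitutions/site.
Under a molecular clock d = 2μt, so t = d/(2μ) = 0.136742 / (2 × 6.1 × 10^-9) = 11.21 million years.

11.21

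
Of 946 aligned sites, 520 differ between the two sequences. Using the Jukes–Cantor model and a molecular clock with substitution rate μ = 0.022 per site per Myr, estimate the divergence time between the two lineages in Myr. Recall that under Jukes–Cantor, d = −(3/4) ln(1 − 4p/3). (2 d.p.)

p = 520/946 ≈ 0.549683.
d = −(3/4) ln(1 − 4p/3) = −0.75 ln(1 − 0.732911) = −0.75 ln(0.267089)
  = −0.75 × (-1.320173) = 0.990130 substitutions/site.
Under a molecular clock d = 2μt, so t = d/(2μ) = 0.990130 / (2 × 0.022) = 22.50 Myr.

22.50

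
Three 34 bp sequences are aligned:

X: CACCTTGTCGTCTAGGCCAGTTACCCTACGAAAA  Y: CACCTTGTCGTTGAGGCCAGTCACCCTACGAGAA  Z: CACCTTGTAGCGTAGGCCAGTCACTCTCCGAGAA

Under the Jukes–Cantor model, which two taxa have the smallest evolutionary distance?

X and Y

X–Y: 4/34 differ, p = 0.118, d = 0.128.
X–Z: 7/34 differ, p = 0.206, d = 0.241.
Y–Z: 6/34 differ, p = 0.176, d = 0.201.
The smallest distance is between X and Y.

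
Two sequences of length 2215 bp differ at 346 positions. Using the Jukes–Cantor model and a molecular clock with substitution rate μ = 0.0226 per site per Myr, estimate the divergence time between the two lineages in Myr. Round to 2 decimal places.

3.88

p = 346/2215 ≈ 0.156208.
d = −(3/4) ln(1 − 4p/3) = −0.75 ln(1 − 0.208277) = −0.75 ln(0.791723)
  = −0.75 × (-0.233544) = 0.175158 substitutions/site.
Under a molecular clock d = 2μt, so t = d/(2μ) = 0.175158 / (2 × 0.0226) = 3.88 Myr.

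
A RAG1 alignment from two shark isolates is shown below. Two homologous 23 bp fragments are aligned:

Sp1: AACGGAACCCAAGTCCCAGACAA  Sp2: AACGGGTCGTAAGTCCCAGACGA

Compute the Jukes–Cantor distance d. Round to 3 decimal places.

The sequences differ at 5 of 23 sites (6, 7, 9, 10, 22), so p = 5/23 ≈ 0.217391.
d = −(3/4) ln(1 − 4p/3) = −0.75 ln(1 − 0.289855) = −0.75 ln(0.710145)
  = −0.75 × (-0.342286) = 0.256715 substitutions/site.

0.257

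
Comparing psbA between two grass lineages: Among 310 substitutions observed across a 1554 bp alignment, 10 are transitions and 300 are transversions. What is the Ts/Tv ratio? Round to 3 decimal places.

0.033

R = 10/300 = 0.033333… ≈ 0.033 (to 3 d.p.).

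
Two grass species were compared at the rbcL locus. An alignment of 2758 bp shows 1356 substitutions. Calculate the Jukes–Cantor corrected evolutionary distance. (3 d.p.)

p = 1356/2758 ≈ 0.491661.
d = −(3/4) ln(1 − 4p/3) = −0.75 ln(1 − 0.655548) = −0.75 ln(0.344452)
  = −0.75 × (-1.065801) = 0.799351 substitutions/site.

0.799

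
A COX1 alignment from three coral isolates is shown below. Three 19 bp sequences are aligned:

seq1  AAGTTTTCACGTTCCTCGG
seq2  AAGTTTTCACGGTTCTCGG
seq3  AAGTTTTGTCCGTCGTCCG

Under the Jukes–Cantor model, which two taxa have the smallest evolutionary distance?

seq1–seq2: 2/19 differ, p = 0.105, d = 0.113.
seq1–seq3: 6/19 differ, p = 0.316, d = 0.410.
seq2–seq3: 6/19 differ, p = 0.316, d = 0.410.
The smallest distance is between seq1 and seq2.

seq1 and seq2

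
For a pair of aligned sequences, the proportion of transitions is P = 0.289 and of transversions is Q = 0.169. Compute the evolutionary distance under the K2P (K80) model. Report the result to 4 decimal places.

0.7903

Under the Kimura two-parameter model, d = −½ ln(1 − 2P − Q) − ¼ ln(1 − 2Q).
1 − 2P − Q = 0.253, giving −½ ln(0.253) = 0.687183.
1 − 2Q = 0.662, giving −¼ ln(0.662) = 0.103122.
d = 0.687183 + 0.103122 = 0.790305.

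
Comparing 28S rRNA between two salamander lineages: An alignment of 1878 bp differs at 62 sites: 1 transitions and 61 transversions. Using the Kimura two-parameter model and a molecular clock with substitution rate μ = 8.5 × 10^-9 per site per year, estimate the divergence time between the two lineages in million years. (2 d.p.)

1.99

P = 1/1878 ≈ 0.000532 and Q = 61/1878 ≈ 0.032481.
Under the Kimura two-parameter model, d = −½ ln(1 − 2P − Q) − ¼ ln(1 − 2Q).
1 − 2P − Q = 0.966455, giving −½ ln(0.966455) = 0.017060.
1 − 2Q = 0.935038, giving −¼ ln(0.935038) = 0.016792.
d = 0.017060 + 0.016792 = 0.033852.
Under a molecular clock d = 2μt, so t = d/(2μ) = 0.033852 / (2 × 8.5 × 10^-9) = 1.99 million years.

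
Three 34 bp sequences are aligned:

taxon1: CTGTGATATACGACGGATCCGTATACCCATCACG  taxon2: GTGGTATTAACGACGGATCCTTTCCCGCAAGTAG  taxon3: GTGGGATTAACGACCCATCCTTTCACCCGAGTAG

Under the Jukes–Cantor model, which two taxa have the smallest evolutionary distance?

taxon2 and taxon3

taxon1–taxon2: 14/34 differ, p = 0.412, d = 0.597.
taxon1–taxon3: 14/34 differ, p = 0.412, d = 0.597.
taxon2–taxon3: 6/34 differ, p = 0.176, d = 0.201.
The smallest distance is between taxon2 and taxon3.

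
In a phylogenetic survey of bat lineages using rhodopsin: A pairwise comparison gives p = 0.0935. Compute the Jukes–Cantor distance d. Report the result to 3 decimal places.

d = −(3/4) ln(1 − 4p/3) = −0.75 ln(1 − 0.124667) = −0.75 ln(0.875333)
  = −0.75 × (-0.133151) = 0.099863 substitutions/site.

0.100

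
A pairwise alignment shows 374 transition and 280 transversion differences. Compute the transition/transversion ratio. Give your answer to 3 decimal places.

1.336

R = 374/280 = 1.335714… ≈ 1.336 (to 3 d.p.).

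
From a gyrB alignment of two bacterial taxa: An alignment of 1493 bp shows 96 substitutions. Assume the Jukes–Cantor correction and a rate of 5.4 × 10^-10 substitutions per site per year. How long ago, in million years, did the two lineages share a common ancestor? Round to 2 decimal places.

62.25

p = 96/1493 ≈ 0.0643.
d = −(3/4) ln(1 − 4p/3) = −0.75 ln(1 − 0.085733) = −0.75 ln(0.914267)
  = −0.75 × (-0.089633) = 0.067225 substitutions/site.
Under a molecular clock d = 2μt, so t = d/(2μ) = 0.067225 / (2 × 5.4 × 10^-10) = 62.25 million years.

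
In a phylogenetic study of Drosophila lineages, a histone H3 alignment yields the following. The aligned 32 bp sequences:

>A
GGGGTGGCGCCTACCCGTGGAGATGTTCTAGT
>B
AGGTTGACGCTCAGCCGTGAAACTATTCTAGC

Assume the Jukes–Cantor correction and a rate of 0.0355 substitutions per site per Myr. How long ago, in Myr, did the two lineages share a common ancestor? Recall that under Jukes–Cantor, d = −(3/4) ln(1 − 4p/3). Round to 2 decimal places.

6.48

The sequences differ at 11 of 32 sites, so p = 11/32 = 0.34375.
d = −(3/4) ln(1 − 4p/3) = −0.75 ln(1 − 0.458333) = −0.75 ln(0.541667)
  = −0.75 × (-0.613104) = 0.459828 substitutions/site.
Under a molecular clock d = 2μt, so t = d/(2μ) = 0.459828 / (2 × 0.0355) = 6.48 Myr.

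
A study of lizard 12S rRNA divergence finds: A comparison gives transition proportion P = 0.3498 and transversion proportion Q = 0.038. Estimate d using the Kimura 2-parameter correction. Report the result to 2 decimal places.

Under the Kimura two-parameter model, d = −½ ln(1 − 2P − Q) − ¼ ln(1 − 2Q).
1 − 2P − Q = 0.2624, giving −½ ln(0.2624) = 0.668943.
1 − 2Q = 0.924, giving −¼ ln(0.924) = 0.019761.
d = 0.668943 + 0.019761 = 0.688704.

0.69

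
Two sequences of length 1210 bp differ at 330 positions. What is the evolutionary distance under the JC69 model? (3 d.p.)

0.339

p = 330/1210 ≈ 0.272727.
d = −(3/4) ln(1 − 4p/3) = −0.75 ln(1 − 0.363636) = −0.75 ln(0.636364)
  = −0.75 × (-0.451985) = 0.338989 substitutions/site.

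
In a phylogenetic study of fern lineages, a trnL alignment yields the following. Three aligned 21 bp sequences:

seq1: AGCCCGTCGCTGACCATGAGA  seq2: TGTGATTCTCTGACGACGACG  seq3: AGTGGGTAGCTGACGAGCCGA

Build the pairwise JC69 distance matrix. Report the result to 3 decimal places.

d(seq1,seq2) = 0.756, d(seq1,seq3) = 0.532, d(seq2,seq3) = 0.756

seq1–seq2: 10/21 sites differ → p ≈ 0.47619, d = −0.75 ln(1 − 0.63492) = 0.755729 ≈ 0.756.
seq1–seq3: 8/21 sites differ → p ≈ 0.380952, d = −0.75 ln(1 − 0.507936) = 0.531860 ≈ 0.532.
seq2–seq3: 10/21 sites differ → p ≈ 0.47619, d = −0.75 ln(1 − 0.63492) = 0.755729 ≈ 0.756.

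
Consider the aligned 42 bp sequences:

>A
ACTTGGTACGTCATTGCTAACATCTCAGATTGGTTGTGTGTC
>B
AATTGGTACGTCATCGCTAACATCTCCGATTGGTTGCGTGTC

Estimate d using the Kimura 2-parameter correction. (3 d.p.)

Of 42 sites, 2 differences are transitions and 2 are transversions, so P = 2/42 ≈ 0.047619 and Q = 2/42 ≈ 0.047619.
Under the Kimura two-parameter model, d = −½ ln(1 − 2P − Q) − ¼ ln(1 − 2Q).
1 − 2P − Q = 0.857143, giving −½ ln(0.857143) = 0.077075.
1 − 2Q = 0.904762, giving −¼ ln(0.904762) = 0.025021.
d = 0.077075 + 0.025021 = 0.102096.

0.102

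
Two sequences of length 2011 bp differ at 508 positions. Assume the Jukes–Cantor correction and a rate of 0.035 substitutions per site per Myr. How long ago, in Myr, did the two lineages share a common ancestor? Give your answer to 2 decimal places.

p = 508/2011 ≈ 0.252611.
d = −(3/4) ln(1 − 4p/3) = −0.75 ln(1 − 0.336815) = −0.75 ln(0.663185)
  = −0.75 × (-0.410701) = 0.308026 substitutions/site.
Under a molecular clock d = 2μt, so t = d/(2μ) = 0.308026 / (2 × 0.035) = 4.40 Myr.

4.40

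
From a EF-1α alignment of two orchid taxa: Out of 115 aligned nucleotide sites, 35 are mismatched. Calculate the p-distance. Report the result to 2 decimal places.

0.30

p = 35/115 = 0.304347… ≈ 0.30 (to 2 d.p.).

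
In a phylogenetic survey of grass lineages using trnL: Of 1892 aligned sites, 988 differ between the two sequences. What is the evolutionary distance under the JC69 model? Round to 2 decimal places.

p = 988/1892 ≈ 0.522199.
d = −(3/4) ln(1 − 4p/3) = −0.75 ln(1 − 0.696265) = −0.75 ln(0.303735)
  = −0.75 × (-1.191600) = 0.893700 substitutions/site.

0.89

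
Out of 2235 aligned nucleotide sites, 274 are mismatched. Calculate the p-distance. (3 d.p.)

0.123

p = 274/2235 = 0.122595… ≈ 0.123 (to 3 d.p.).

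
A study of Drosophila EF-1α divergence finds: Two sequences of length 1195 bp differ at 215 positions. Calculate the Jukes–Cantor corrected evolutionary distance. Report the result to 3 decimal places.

p = 215/1195 ≈ 0.179916.
d = −(3/4) ln(1 − 4p/3) = −0.75 ln(1 − 0.239888) = −0.75 ln(0.760112)
  = −0.75 × (-0.274289) = 0.205717 substitutions/site.

0.206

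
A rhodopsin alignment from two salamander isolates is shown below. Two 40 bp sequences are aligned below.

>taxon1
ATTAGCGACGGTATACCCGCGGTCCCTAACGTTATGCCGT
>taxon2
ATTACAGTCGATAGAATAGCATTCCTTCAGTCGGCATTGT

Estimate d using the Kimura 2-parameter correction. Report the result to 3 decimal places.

0.945

Of 40 sites, 10 differences are transitions and 11 are transversions, so P = 10/40 = 0.25 and Q = 11/40 = 0.275.
Under the Kimura two-parameter model, d = −½ ln(1 − 2P − Q) − ¼ ln(1 − 2Q).
1 − 2P − Q = 0.225, giving −½ ln(0.225) = 0.745827.
1 − 2Q = 0.45, giving −¼ ln(0.45) = 0.199627.
d = 0.745827 + 0.199627 = 0.945454.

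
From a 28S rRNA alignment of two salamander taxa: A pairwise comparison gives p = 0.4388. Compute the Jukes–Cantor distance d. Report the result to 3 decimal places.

0.660

d = −(3/4) ln(1 − 4p/3) = −0.75 ln(1 − 0.585067) = −0.75 ln(0.414933)
  = −0.75 × (-0.879638) = 0.659729 substitutions/site.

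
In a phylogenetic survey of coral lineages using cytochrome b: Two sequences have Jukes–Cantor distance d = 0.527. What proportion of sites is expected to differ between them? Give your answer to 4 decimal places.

p = (3/4)(1 − e^(−4d/3)) = 0.75 × (1 − e^(-0.702667)) = 0.75 × (1 − 0.495263) = 0.378553.

0.3786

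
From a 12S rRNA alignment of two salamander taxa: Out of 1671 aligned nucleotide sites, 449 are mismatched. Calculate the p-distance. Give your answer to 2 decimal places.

0.27

p = 449/1671 = 0.268701… ≈ 0.27 (to 2 d.p.).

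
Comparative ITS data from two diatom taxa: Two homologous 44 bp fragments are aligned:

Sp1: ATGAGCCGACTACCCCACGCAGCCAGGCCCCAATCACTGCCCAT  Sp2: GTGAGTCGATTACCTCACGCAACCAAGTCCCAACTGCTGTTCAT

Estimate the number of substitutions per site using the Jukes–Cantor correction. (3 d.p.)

The sequences differ at 12 of 44 sites, so p = 12/44 ≈ 0.272727.
d = −(3/4) ln(1 − 4p/3) = −0.75 ln(1 − 0.363636) = −0.75 ln(0.636364)
  = −0.75 × (-0.451985) = 0.338989 substitutions/site.

0.339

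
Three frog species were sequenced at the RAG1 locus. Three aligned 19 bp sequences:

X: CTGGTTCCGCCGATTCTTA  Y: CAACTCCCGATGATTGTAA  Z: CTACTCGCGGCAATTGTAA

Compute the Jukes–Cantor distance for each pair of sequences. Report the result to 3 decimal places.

d(X,Y) = 0.618, d(X,Z) = 0.618, d(Y,Z) = 0.324

X–Y: 8/19 sites differ → p ≈ 0.421053, d = −0.75 ln(1 − 0.561404) = 0.618132 ≈ 0.618.
X–Z: 8/19 sites differ → p ≈ 0.421053, d = −0.75 ln(1 − 0.561404) = 0.618132 ≈ 0.618.
Y–Z: 5/19 sites differ → p ≈ 0.263158, d = −0.75 ln(1 − 0.350877) = 0.324100 ≈ 0.324.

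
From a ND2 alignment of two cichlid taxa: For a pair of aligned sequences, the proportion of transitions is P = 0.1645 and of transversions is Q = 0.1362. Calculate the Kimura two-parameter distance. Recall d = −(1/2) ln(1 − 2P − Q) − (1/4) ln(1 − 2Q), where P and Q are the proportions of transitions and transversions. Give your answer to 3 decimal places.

0.392

Under the Kimura two-parameter model, d = −½ ln(1 − 2P − Q) − ¼ ln(1 − 2Q).
1 − 2P − Q = 0.5348, giving −½ ln(0.5348) = 0.312931.
1 − 2Q = 0.7276, giving −¼ ln(0.7276) = 0.079501.
d = 0.312931 + 0.079501 = 0.392432.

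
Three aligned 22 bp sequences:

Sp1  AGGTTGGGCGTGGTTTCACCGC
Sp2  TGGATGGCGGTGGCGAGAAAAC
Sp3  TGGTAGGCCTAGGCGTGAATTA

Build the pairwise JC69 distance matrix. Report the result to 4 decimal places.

d(Sp1,Sp2) = 0.8240, d(Sp1,Sp3) = 0.9745, d(Sp2,Sp3) = 0.5913

Sp1–Sp2: 11/22 sites differ → p = 0.5, d = −0.75 ln(1 − 0.666667) = 0.823960 ≈ 0.8240.
Sp1–Sp3: 12/22 sites differ → p ≈ 0.545455, d = −0.75 ln(1 − 0.727273) = 0.974463 ≈ 0.9745.
Sp2–Sp3: 9/22 sites differ → p ≈ 0.409091, d = −0.75 ln(1 − 0.545455) = 0.591344 ≈ 0.5913.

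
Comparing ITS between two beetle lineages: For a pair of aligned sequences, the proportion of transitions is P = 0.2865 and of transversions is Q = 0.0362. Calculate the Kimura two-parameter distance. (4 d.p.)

Under the Kimura two-parameter model, d = −½ ln(1 − 2P − Q) − ¼ ln(1 − 2Q).
1 − 2P − Q = 0.3908, giving −½ ln(0.3908) = 0.469780.
1 − 2Q = 0.9276, giving −¼ ln(0.9276) = 0.018789.
d = 0.469780 + 0.018789 = 0.488569.

0.4886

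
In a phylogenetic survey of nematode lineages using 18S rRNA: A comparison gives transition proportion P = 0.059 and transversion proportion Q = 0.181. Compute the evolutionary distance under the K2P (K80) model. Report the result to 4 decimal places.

0.2900

Under the Kimura two-parameter model, d = −½ ln(1 − 2P − Q) − ¼ ln(1 − 2Q).
1 − 2P − Q = 0.701, giving −½ ln(0.701) = 0.177624.
1 − 2Q = 0.638, giving −¼ ln(0.638) = 0.112354.
d = 0.177624 + 0.112354 = 0.289978.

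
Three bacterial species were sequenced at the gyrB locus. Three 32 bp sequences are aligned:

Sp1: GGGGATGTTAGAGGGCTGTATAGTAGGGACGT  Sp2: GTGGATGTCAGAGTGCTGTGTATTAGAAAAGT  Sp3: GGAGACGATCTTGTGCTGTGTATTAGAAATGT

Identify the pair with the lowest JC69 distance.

Sp1–Sp2: 8/32 differ, p = 0.250, d = 0.304.
Sp1–Sp3: 12/32 differ, p = 0.375, d = 0.520.
Sp2–Sp3: 9/32 differ, p = 0.281, d = 0.353.
The smallest distance is between Sp1 and Sp2.

Sp1 and Sp2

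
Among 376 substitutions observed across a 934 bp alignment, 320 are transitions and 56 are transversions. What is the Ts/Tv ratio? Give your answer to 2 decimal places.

R = 320/56 = 5.714285… ≈ 5.71 (to 2 d.p.).

5.71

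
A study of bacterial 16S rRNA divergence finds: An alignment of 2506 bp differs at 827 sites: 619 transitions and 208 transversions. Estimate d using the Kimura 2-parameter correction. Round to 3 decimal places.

0.476

P = 619/2506 ≈ 0.247007 and Q = 208/2506 ≈ 0.083001.
Under the Kimura two-parameter model, d = −½ ln(1 − 2P − Q) − ¼ ln(1 − 2Q).
1 − 2P − Q = 0.422985, giving −½ ln(0.422985) = 0.430209.
1 − 2Q = 0.833998, giving −¼ ln(0.833998) = 0.045381.
d = 0.430209 + 0.045381 = 0.475590.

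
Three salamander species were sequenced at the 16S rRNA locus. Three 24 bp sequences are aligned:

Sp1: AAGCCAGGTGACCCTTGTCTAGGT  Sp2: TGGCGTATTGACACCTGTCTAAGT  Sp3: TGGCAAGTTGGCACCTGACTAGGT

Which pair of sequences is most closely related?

Sp2 and Sp3

Sp1–Sp2: 9/24 differ, p = 0.375, d = 0.520.
Sp1–Sp3: 8/24 differ, p = 0.333, d = 0.441.
Sp2–Sp3: 6/24 differ, p = 0.250, d = 0.304.
The smallest distance is between Sp2 and Sp3.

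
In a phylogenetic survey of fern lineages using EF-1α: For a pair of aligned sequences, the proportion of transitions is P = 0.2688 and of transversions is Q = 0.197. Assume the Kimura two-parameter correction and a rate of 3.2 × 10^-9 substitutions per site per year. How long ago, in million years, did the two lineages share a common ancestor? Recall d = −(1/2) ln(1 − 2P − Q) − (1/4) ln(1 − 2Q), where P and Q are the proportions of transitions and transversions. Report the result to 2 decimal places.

Under the Kimura two-parameter model, d = −½ ln(1 − 2P − Q) − ¼ ln(1 − 2Q).
1 − 2P − Q = 0.2654, giving −½ ln(0.2654) = 0.663259.
1 − 2Q = 0.606, giving −¼ ln(0.606) = 0.125219.
d = 0.663259 + 0.125219 = 0.788478.
Under a molecular clock d = 2μt, so t = d/(2μ) = 0.788478 / (2 × 3.2 × 10^-9) = 123.20 million years.

123.20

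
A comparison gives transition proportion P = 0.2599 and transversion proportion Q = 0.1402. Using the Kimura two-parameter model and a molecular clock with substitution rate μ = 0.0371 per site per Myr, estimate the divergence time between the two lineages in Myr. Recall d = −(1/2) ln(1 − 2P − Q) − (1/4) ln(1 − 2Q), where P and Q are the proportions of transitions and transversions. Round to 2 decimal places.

Under the Kimura two-parameter model, d = −½ ln(1 − 2P − Q) − ¼ ln(1 − 2Q).
1 − 2P − Q = 0.34, giving −½ ln(0.34) = 0.539405.
1 − 2Q = 0.7196, giving −¼ ln(0.7196) = 0.082265.
d = 0.539405 + 0.082265 = 0.621670.
Under a molecular clock d = 2μt, so t = d/(2μ) = 0.621670 / (2 × 0.0371) = 8.38 Myr.

8.38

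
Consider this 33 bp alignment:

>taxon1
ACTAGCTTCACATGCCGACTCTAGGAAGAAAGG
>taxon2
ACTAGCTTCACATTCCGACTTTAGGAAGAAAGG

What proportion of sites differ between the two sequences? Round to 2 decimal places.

0.06

The sequences differ at 2 of 33 positions (sites 14, 21).
p = 2/33 = 0.060606… ≈ 0.06 (to 2 d.p.).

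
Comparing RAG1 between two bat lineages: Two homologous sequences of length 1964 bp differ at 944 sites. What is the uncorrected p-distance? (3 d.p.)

p = 944/1964 = 0.480651… ≈ 0.481 (to 3 d.p.).

0.481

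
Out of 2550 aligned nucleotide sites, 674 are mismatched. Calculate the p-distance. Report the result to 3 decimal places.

p = 674/2550 = 0.264313… ≈ 0.264 (to 3 d.p.).

0.264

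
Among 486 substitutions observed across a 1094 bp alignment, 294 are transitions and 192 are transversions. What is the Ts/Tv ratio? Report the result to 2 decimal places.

1.53

R = 294/192 = 1.53125 ≈ 1.53 (to 2 d.p.).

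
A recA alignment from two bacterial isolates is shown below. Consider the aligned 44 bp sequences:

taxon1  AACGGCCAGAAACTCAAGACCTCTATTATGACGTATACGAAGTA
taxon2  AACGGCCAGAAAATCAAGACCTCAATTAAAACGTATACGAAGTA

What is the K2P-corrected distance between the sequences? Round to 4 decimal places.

0.0970

Of 44 sites, 1 differences are transitions and 3 are transversions, so P = 1/44 ≈ 0.022727 and Q = 3/44 ≈ 0.068182.
Under the Kimura two-parameter model, d = −½ ln(1 − 2P − Q) − ¼ ln(1 − 2Q).
1 − 2P − Q = 0.886364, giving −½ ln(0.886364) = 0.060314.
1 − 2Q = 0.863636, giving −¼ ln(0.863636) = 0.036651.
d = 0.060314 + 0.036651 = 0.096965.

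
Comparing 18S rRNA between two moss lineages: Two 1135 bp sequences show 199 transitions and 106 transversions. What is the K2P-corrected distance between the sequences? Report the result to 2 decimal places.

0.35

P = 199/1135 ≈ 0.17533 and Q = 106/1135 ≈ 0.093392.
Under the Kimura two-parameter model, d = −½ ln(1 − 2P − Q) − ¼ ln(1 − 2Q).
1 − 2P − Q = 0.555948, giving −½ ln(0.555948) = 0.293540.
1 − 2Q = 0.813216, giving −¼ ln(0.813216) = 0.051690.
d = 0.293540 + 0.051690 = 0.345230.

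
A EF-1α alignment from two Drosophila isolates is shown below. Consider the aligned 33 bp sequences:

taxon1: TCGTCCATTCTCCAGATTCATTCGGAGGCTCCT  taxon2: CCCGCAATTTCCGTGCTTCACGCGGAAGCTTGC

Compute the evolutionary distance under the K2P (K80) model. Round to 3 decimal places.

Of 33 sites, 7 differences are transitions and 8 are transversions, so P = 7/33 ≈ 0.212121 and Q = 8/33 ≈ 0.242424.
Under the Kimura two-parameter model, d = −½ ln(1 − 2P − Q) − ¼ ln(1 − 2Q).
1 − 2P − Q = 0.333334, giving −½ ln(0.333334) = 0.549305.
1 − 2Q = 0.515152, giving −¼ ln(0.515152) = 0.165823.
d = 0.549305 + 0.165823 = 0.715128.

0.715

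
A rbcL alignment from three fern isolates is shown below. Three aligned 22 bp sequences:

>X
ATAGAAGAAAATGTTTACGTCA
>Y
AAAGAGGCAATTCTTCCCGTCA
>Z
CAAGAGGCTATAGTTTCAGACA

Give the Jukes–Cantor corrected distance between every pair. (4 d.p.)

X–Y: 7/22 sites differ → p ≈ 0.318182, d = −0.75 ln(1 − 0.424243) = 0.414052 ≈ 0.4141.
X–Z: 10/22 sites differ → p ≈ 0.454545, d = −0.75 ln(1 − 0.60606) = 0.698667 ≈ 0.6987.
Y–Z: 7/22 sites differ → p ≈ 0.318182, d = −0.75 ln(1 − 0.424243) = 0.414052 ≈ 0.4141.

d(X,Y) = 0.4141, d(X,Z) = 0.6987, d(Y,Z) = 0.4141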